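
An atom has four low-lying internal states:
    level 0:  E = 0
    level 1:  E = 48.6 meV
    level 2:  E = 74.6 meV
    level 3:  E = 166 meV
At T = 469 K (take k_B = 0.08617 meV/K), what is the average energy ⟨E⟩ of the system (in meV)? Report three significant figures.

19.7 meV

k_BT = 0.08617 × 469 K = 40.414 meV.
Eᵢ/kT = 0, 1.2026, 1.8459, 4.1075.
Z = Σ e^(−Eᵢ/kT) = e^(−0) + e^(−1.2026) + e^(−1.8459) + e^(−4.1075) = 1.0000 + 0.30041 + 0.15788 + 0.016449 = 1.4747.
⟨E⟩ = Σ Eᵢ e^(−Eᵢ/kT) / Z = (0·1.0000 + 48.6·0.30041 + 74.6·0.15788 + 166·0.016449) / 1.4747 = 19.7 meV.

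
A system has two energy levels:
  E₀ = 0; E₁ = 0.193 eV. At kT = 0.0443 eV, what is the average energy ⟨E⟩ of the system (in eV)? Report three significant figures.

Eᵢ/kT = 0, 4.3567.
Z = Σ e^(−Eᵢ/kT) = e^(−0) + e^(−4.3567) = 1.0000 + 0.012821 = 1.0128.
⟨E⟩ = Σ Eᵢ e^(−Eᵢ/kT) / Z = (0·1.0000 + 0.193·0.012821) / 1.0128 = 0.00244 eV.

0.00244 eV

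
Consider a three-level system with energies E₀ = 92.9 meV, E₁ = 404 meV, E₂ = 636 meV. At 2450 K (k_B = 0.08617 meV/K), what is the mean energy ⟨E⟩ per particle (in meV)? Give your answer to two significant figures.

k_BT = 0.08617 × 2450 K = 211.1 meV.
Eᵢ/kT = 0.4401, 1.914, 3.013.
Z = Σ e^(−Eᵢ/kT) = e^(−0.4401) + e^(−1.914) + e^(−3.013) = 0.6440 + 0.1475 + 0.04914 = 0.8406.
⟨E⟩ = Σ Eᵢ e^(−Eᵢ/kT) / Z = (92.9·0.6440 + 404·0.1475 + 636·0.04914) / 0.8406 = 180 meV.

180 meV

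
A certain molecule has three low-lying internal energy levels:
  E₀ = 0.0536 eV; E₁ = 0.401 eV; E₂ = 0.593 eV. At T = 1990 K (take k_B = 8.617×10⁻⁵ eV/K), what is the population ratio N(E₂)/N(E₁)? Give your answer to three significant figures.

k_BT = 8.617×10⁻⁵ × 1990 K = 0.17148 eV.
n₂/n₁ = exp[−(E₂−E₁)/kT] = exp(−(0.192 eV)/(0.17148 eV)) = exp(-1.1197) = 0.326.

0.326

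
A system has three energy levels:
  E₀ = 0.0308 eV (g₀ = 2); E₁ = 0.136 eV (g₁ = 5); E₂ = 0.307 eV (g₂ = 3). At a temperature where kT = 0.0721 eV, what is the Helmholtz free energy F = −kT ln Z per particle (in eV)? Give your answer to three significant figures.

Eᵢ/kT = 0.42718, 1.8863, 4.2580.
Z = Σ gᵢe^(−Eᵢ/kT) = 2·e^(−0.42718) + 5·e^(−1.8863) + 3·e^(−4.2580) = 1.3047 + 0.75816 + 0.042452 = 2.1053.
F = −kT ln Z = −0.0721 × ln(2.1053) = −0.0721 × 0.74446 = -0.0537 eV.

-0.0537 eV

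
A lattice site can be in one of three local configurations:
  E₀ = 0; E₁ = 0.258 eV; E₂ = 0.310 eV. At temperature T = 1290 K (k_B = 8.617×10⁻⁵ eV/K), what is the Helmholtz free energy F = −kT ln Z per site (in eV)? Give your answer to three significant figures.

k_BT = 8.617×10⁻⁵ × 1290 K = 0.11116 eV.
Eᵢ/kT = 0, 2.3210, 2.7888.
Z = Σ e^(−Eᵢ/kT) = e^(−0) + e^(−2.3210) + e^(−2.7888) = 1.0000 + 0.098175 + 0.061495 = 1.1597.
F = −kT ln Z = −0.11116 × ln(1.1597) = −0.11116 × 0.14816 = -0.0165 eV.

-0.0165 eV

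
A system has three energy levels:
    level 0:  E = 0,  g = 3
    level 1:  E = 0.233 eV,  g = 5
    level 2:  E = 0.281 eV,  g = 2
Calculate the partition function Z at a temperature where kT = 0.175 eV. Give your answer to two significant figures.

Z = 4.7

Eᵢ/kT = 0, 1.331, 1.606.
Z = Σ gᵢe^(−Eᵢ/kT) = 3·e^(−0) + 5·e^(−1.331) + 2·e^(−1.606) = 3.000 + 1.321 + 0.4014 = 4.722.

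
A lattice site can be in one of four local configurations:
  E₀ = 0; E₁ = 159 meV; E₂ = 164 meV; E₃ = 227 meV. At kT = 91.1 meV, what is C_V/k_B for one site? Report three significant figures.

Eᵢ/kT = 0, 1.7453, 1.8002, 2.4918.
Z = Σ e^(−Eᵢ/kT) = e^(−0) + e^(−1.7453) + e^(−1.8002) + e^(−2.4918) = 1.0000 + 0.17459 + 0.16527 + 0.082761 = 1.4226.
⟨E⟩ = 51.772 meV, ⟨E²⟩ = 9225.0 meV².
C_V/k_B = (⟨E²⟩ − ⟨E⟩²)/(kT)² = (9225.0 − 2680.3)/8299.2 = 0.789.

0.789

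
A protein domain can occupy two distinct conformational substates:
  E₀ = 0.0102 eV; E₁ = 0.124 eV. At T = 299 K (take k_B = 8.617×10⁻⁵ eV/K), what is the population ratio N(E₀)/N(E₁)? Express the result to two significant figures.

k_BT = 8.617×10⁻⁵ × 299 K = 0.02576 eV.
n₀/n₁ = exp[−(E₀−E₁)/kT] = exp(−(-0.1138 eV)/(0.02576 eV)) = exp(4.418) = 83.

83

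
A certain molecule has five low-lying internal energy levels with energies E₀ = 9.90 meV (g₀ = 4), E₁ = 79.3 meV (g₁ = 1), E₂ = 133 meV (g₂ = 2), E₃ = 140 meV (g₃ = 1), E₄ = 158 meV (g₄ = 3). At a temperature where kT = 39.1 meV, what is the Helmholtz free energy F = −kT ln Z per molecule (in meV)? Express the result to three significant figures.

Eᵢ/kT = 0.25320, 2.0281, 3.4015, 3.5806, 4.0409.
Z = Σ gᵢe^(−Eᵢ/kT) = 4·e^(−0.25320) + 1·e^(−2.0281) + 2·e^(−3.4015) + 1·e^(−3.5806) + 3·e^(−4.0409) = 3.1053 + 0.13159 + 0.066646 + 0.027859 + 0.052745 = 3.3841.
F = −kT ln Z = −39.1 × ln(3.3841) = −39.1 × 1.2191 = -47.7 meV.

-47.7 meV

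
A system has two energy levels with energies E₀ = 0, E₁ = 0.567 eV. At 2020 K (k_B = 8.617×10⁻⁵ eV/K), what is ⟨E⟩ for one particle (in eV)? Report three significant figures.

k_BT = 8.617×10⁻⁵ × 2020 K = 0.17406 eV.
Eᵢ/kT = 0, 3.2575.
Z = Σ e^(−Eᵢ/kT) = e^(−0) + e^(−3.2575) = 1.0000 + 0.038484 = 1.0385.
⟨E⟩ = Σ Eᵢ e^(−Eᵢ/kT) / Z = (0·1.0000 + 0.567·0.038484) / 1.0385 = 0.0210 eV.

0.0210 eV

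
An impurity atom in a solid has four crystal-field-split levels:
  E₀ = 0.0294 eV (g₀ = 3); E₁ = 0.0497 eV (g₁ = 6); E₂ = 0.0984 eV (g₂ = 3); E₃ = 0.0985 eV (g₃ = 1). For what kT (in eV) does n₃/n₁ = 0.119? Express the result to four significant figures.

0.1449 eV

n₃/n₁ = (g₃/g₁) exp[−(E₃−E₁)/kT] = 0.119.
⇒ (E₃−E₁)/kT = ln((1/6)/0.119) = ln(1.40056) = 0.336872.
kT = 0.0488 eV / 0.336872 = 0.1449 eV.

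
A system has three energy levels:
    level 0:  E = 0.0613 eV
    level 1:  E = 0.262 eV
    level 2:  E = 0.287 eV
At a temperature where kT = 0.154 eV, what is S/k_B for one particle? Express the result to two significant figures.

0.87

Eᵢ/kT = 0.3981, 1.701, 1.864.
Z = Σ e^(−Eᵢ/kT) = e^(−0.3981) + e^(−1.701) + e^(−1.864) = 0.6716 + 0.1825 + 0.1551 = 1.009.
⟨E⟩ = Σ EᵢPᵢ = 0.1323 eV.
S/k_B = ln Z + ⟨E⟩/kT = ln(1.009) + 0.1323/0.154 = 0.008960 + 0.8591 = 0.87.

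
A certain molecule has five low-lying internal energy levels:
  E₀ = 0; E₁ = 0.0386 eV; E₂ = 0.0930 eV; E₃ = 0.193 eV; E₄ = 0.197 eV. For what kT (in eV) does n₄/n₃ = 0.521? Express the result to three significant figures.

0.00613 eV

n₄/n₃ = exp[−(E₄−E₃)/kT] = 0.521.
⇒ (E₄−E₃)/kT = ln(1/0.521) = ln(1.9194) = 0.65201.
kT = 0.004 eV / 0.65201 = 0.00613 eV.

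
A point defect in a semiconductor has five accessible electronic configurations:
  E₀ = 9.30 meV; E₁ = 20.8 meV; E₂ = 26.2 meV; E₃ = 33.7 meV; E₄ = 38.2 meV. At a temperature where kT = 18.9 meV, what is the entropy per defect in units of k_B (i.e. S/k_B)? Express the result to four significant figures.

1.460

Eᵢ/kT = 0.492063, 1.10053, 1.38624, 1.78307, 2.02116.
Z = Σ e^(−Eᵢ/kT) = e^(−0.492063) + e^(−1.10053) + e^(−1.38624) + e^(−1.78307) + e^(−2.02116) = 0.611364 + 0.332695 + 0.250014 + 0.168121 + 0.132502 = 1.49470.
⟨E⟩ = Σ EᵢPᵢ = 19.9929 meV.
S/k_B = ln Z + ⟨E⟩/kT = ln(1.49470) + 19.9929/18.9 = 0.401926 + 1.05783 = 1.460.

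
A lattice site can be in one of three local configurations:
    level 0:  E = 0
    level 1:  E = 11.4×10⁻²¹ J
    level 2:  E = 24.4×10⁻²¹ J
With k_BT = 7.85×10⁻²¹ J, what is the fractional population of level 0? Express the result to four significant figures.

Eᵢ/kT = 0, 1.45223, 3.10828.
Z = Σ e^(−Eᵢ/kT) = e^(−0) + e^(−1.45223) + e^(−3.10828) = 1.00000 + 0.234048 + 0.0446777 = 1.27873.
P₀ = e^(−E₀/kT) / Z = 1.00000/1.27873 = 0.7820.

0.7820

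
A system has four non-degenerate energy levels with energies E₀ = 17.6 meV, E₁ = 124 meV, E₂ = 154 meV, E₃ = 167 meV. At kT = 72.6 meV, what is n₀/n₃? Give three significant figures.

n₀/n₃ = exp[−(E₀−E₃)/kT] = exp(−(-149.4 meV)/(72.6 meV)) = exp(2.0579) = 7.83.

7.83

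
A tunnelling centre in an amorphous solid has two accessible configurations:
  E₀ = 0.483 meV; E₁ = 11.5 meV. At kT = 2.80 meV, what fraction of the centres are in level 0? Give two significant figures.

0.98

Eᵢ/kT = 0.1725, 4.107.
Z = Σ e^(−Eᵢ/kT) = e^(−0.1725) + e^(−4.107) = 0.8416 + 0.01646 = 0.8581.
P₀ = e^(−E₀/kT) / Z = 0.8416/0.8581 = 0.98.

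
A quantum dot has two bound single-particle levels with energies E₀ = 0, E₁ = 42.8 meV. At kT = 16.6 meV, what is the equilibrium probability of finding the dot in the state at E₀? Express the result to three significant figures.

Eᵢ/kT = 0, 2.5783.
Z = Σ e^(−Eᵢ/kT) = e^(−0) + e^(−2.5783) = 1.0000 + 0.075903 = 1.0759.
P₀ = e^(−E₀/kT) / Z = 1.0000/1.0759 = 0.929.

0.929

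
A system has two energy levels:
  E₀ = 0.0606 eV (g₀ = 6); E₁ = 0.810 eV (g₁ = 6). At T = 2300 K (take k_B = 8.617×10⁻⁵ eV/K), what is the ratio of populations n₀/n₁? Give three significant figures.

43.9

k_BT = 8.617×10⁻⁵ × 2300 K = 0.19819 eV.
n₀/n₁ = (g₀/g₁) exp[−(E₀−E₁)/kT] = (6/6) × exp(−(-0.7494 eV)/(0.19819 eV)) = (6/6) × exp(3.7812) = 43.9.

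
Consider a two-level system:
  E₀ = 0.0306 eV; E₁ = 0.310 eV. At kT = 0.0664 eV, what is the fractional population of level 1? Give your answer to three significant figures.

0.0147

Eᵢ/kT = 0.46084, 4.6687.
Z = Σ e^(−Eᵢ/kT) = e^(−0.46084) + e^(−4.6687) = 0.63075 + 0.0093845 = 0.64013.
P₁ = e^(−E₁/kT) / Z = 0.0093845/0.64013 = 0.0147.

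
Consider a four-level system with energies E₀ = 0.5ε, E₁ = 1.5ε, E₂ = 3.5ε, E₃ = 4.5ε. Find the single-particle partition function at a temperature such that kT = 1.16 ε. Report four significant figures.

Eᵢ/kT = 0.431034, 1.29310, 3.01724, 3.87931.
Z = Σ e^(−Eᵢ/kT) = e^(−0.431034) + e^(−1.29310) + e^(−3.01724) + e^(−3.87931) = 0.649837 + 0.274419 + 0.0489361 + 0.0206651 = 0.993857.

Z = 0.9939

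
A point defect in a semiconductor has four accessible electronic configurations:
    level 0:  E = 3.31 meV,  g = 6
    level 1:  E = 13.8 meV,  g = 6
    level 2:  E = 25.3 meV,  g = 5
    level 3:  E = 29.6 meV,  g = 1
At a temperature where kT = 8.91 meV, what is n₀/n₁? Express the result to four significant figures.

3.246

n₀/n₁ = (g₀/g₁) exp[−(E₀−E₁)/kT] = (6/6) × exp(−(-10.49 meV)/(8.91 meV)) = (6/6) × exp(1.17733) = 3.246.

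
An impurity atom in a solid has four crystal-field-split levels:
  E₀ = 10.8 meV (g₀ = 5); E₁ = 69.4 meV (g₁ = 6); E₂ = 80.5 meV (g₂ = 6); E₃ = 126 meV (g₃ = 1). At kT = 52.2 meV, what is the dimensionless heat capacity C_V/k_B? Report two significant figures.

Eᵢ/kT = 0.2069, 1.330, 1.542, 2.414.
Z = Σ gᵢe^(−Eᵢ/kT) = 5·e^(−0.2069) + 6·e^(−1.330) + 6·e^(−1.542) + 1·e^(−2.414) = 4.066 + 1.587 + 1.284 + 0.08946 = 7.026.
⟨E⟩ = 38.24 meV, ⟨E²⟩ = 2542 meV².
C_V/k_B = (⟨E²⟩ − ⟨E⟩²)/(kT)² = (2542 − 1462)/2725 = 0.40.

0.40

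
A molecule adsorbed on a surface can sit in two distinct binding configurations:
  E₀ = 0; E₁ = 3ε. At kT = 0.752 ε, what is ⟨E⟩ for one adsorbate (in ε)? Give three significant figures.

0.0545 ε

Eᵢ/kT = 0, 3.9894.
Z = Σ e^(−Eᵢ/kT) = e^(−0) + e^(−3.9894) = 1.0000 + 0.018511 = 1.0185.
⟨E⟩ = Σ Eᵢ e^(−Eᵢ/kT) / Z = (0·1.0000 + 3·0.018511) / 1.0185 = 0.0545 ε.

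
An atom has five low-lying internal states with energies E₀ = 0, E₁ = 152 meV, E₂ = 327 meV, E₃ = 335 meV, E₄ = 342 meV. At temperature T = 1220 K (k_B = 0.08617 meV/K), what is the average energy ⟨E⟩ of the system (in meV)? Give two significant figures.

57 meV

k_BT = 0.08617 × 1220 K = 105.1 meV.
Eᵢ/kT = 0, 1.446, 3.111, 3.187, 3.254.
Z = Σ e^(−Eᵢ/kT) = e^(−0) + e^(−1.446) + e^(−3.111) + e^(−3.187) + e^(−3.254) = 1.000 + 0.2355 + 0.04456 + 0.04130 + 0.03862 = 1.360.
⟨E⟩ = Σ Eᵢ e^(−Eᵢ/kT) / Z = (0·1.000 + 152·0.2355 + 327·0.04456 + 335·0.04130 + 342·0.03862) / 1.360 = 57 meV.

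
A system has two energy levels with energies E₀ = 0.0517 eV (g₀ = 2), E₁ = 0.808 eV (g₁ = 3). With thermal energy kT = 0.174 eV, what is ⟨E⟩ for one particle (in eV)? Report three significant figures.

Eᵢ/kT = 0.29713, 4.6437.
Z = Σ gᵢe^(−Eᵢ/kT) = 2·e^(−0.29713) + 3·e^(−4.6437) = 1.4859 + 0.028866 = 1.5148.
⟨E⟩ = Σ Eᵢ gᵢe^(−Eᵢ/kT) / Z = (0.0517·1.4859 + 0.808·0.028866) / 1.5148 = 0.0661 eV.

0.0661 eV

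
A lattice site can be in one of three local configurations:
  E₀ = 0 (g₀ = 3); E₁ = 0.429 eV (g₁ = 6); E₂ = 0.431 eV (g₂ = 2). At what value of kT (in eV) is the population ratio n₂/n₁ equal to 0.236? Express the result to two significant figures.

n₂/n₁ = (g₂/g₁) exp[−(E₂−E₁)/kT] = 0.236.
⇒ (E₂−E₁)/kT = ln((2/6)/0.236) = ln(1.412) = 0.3450.
kT = 0.002 eV / 0.3450 = 0.0058 eV.

0.0058 eV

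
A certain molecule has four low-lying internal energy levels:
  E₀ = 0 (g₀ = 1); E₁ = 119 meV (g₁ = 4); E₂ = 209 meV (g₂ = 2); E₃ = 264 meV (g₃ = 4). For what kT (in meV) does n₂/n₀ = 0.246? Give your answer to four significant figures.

99.73 meV

n₂/n₀ = (g₂/g₀) exp[−(E₂−E₀)/kT] = 0.246.
⇒ (E₂−E₀)/kT = ln((2/1)/0.246) = ln(8.13008) = 2.09557.
kT = 209 meV / 2.09557 = 99.73 meV.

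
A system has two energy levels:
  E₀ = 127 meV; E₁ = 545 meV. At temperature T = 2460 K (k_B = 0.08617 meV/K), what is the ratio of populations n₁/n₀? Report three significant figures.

0.139

k_BT = 0.08617 × 2460 K = 211.98 meV.
n₁/n₀ = exp[−(E₁−E₀)/kT] = exp(−(418 meV)/(211.98 meV)) = exp(-1.9719) = 0.139.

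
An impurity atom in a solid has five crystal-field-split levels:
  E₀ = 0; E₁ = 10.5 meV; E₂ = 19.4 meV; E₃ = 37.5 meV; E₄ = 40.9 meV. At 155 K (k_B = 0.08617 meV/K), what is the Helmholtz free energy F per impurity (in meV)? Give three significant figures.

-7.83 meV

k_BT = 0.08617 × 155 K = 13.356 meV.
Eᵢ/kT = 0, 0.78616, 1.4525, 2.8077, 3.0623.
Z = Σ e^(−Eᵢ/kT) = e^(−0) + e^(−0.78616) + e^(−1.4525) + e^(−2.8077) + e^(−3.0623) = 1.0000 + 0.45559 + 0.23398 + 0.060344 + 0.046780 = 1.7967.
F = −kT ln Z = −13.356 × ln(1.7967) = −13.356 × 0.58595 = -7.83 meV.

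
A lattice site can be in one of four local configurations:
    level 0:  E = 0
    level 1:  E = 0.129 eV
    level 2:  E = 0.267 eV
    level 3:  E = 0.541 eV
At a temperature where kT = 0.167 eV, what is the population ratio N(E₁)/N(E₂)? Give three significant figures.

2.28

n₁/n₂ = exp[−(E₁−E₂)/kT] = exp(−(-0.138 eV)/(0.167 eV)) = exp(0.82635) = 2.28.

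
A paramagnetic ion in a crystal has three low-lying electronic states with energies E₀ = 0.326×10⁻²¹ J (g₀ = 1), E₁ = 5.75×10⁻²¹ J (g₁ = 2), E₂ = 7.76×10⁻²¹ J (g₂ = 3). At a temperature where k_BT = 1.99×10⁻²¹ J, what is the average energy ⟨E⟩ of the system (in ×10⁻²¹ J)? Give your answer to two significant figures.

1.4 ×10⁻²¹ J

Eᵢ/kT = 0.1638, 2.889, 3.899.
Z = Σ gᵢe^(−Eᵢ/kT) = 1·e^(−0.1638) + 2·e^(−2.889) + 3·e^(−3.899) = 0.8489 + 0.1113 + 0.06079 = 1.021.
⟨E⟩ = Σ Eᵢ gᵢe^(−Eᵢ/kT) / Z = (0.326·0.8489 + 5.75·0.1113 + 7.76·0.06079) / 1.021 = 1.4 ×10⁻²¹ J.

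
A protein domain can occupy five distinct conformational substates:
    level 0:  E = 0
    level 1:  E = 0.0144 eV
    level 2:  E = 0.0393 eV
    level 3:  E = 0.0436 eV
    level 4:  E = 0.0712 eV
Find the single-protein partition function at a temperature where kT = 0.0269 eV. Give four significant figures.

Z = 2.086

Eᵢ/kT = 0, 0.535316, 1.46097, 1.62082, 2.64684.
Z = Σ e^(−Eᵢ/kT) = e^(−0) + e^(−0.535316) + e^(−1.46097) + e^(−1.62082) + e^(−2.64684) = 1.00000 + 0.585484 + 0.232011 + 0.197736 + 0.0708748 = 2.08611.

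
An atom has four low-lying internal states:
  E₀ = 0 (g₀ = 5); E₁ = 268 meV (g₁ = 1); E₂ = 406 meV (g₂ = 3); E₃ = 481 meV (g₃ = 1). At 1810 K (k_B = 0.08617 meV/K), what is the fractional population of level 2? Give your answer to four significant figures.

0.04078

k_BT = 0.08617 × 1810 K = 155.968 meV.
Eᵢ/kT = 0, 1.71830, 2.60310, 3.08397.
Z = Σ gᵢe^(−Eᵢ/kT) = 5·e^(−0) + 1·e^(−1.71830) + 3·e^(−2.60310) + 1·e^(−3.08397) = 5.00000 + 0.179371 + 0.222131 + 0.0457772 = 5.44728.
P₂ = g₂ e^(−E₂/kT) / Z = 0.222131/5.44728 = 0.04078.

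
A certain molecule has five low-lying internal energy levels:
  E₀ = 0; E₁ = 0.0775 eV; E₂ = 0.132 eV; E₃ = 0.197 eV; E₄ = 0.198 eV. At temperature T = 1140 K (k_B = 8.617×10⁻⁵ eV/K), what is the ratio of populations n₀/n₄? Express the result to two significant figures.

7.5

k_BT = 8.617×10⁻⁵ × 1140 K = 0.09823 eV.
n₀/n₄ = exp[−(E₀−E₄)/kT] = exp(−(-0.198 eV)/(0.09823 eV)) = exp(2.016) = 7.5.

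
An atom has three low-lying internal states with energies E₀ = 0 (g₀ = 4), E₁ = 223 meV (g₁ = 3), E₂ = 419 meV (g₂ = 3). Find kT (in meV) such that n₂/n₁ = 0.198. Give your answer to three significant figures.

n₂/n₁ = (g₂/g₁) exp[−(E₂−E₁)/kT] = 0.198.
⇒ (E₂−E₁)/kT = ln((3/3)/0.198) = ln(5.0505) = 1.6195.
kT = 196 meV / 1.6195 = 121 meV.

121 meV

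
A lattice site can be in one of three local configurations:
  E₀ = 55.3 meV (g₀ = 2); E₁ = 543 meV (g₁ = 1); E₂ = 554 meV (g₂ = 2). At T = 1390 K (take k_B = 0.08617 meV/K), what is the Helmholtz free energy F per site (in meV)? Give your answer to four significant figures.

k_BT = 0.08617 × 1390 K = 119.776 meV.
Eᵢ/kT = 0.461695, 4.53346, 4.62530.
Z = Σ gᵢe^(−Eᵢ/kT) = 2·e^(−0.461695) + 1·e^(−4.53346) + 2·e^(−4.62530) = 1.26043 + 0.0107434 + 0.0196014 = 1.29077.
F = −kT ln Z = −119.776 × ln(1.29077) = −119.776 × 0.255239 = -30.57 meV.

-30.57 meV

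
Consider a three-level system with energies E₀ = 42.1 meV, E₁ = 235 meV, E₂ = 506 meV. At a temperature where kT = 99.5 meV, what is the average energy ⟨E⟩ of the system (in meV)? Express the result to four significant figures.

Eᵢ/kT = 0.423116, 2.36181, 5.08543.
Z = Σ e^(−Eᵢ/kT) = e^(−0.423116) + e^(−2.36181) + e^(−5.08543) = 0.655003 + 0.0942495 + 0.00618623 = 0.755439.
⟨E⟩ = Σ Eᵢ e^(−Eᵢ/kT) / Z = (42.1·0.655003 + 235·0.0942495 + 506·0.00618623) / 0.755439 = 69.97 meV.

69.97 meV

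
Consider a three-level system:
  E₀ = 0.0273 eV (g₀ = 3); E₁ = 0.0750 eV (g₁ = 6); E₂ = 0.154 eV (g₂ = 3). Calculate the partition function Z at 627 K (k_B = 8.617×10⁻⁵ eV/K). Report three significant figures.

k_BT = 8.617×10⁻⁵ × 627 K = 0.054029 eV.
Eᵢ/kT = 0.50528, 1.3881, 2.8503.
Z = Σ gᵢe^(−Eᵢ/kT) = 3·e^(−0.50528) + 6·e^(−1.3881) + 3·e^(−2.8503) = 1.8100 + 1.4973 + 0.17348 = 3.4808.

Z = 3.48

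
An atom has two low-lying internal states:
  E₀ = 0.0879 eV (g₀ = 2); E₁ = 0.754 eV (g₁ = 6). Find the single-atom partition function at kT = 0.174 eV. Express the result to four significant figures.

Eᵢ/kT = 0.505172, 4.33333.
Z = Σ gᵢe^(−Eᵢ/kT) = 2·e^(−0.505172) + 6·e^(−4.33333) = 1.20680 + 0.0787426 = 1.28554.

Z = 1.286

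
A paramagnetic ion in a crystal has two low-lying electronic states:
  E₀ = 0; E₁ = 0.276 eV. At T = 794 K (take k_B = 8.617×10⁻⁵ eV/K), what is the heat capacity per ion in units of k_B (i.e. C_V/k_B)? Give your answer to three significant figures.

k_BT = 8.617×10⁻⁵ × 794 K = 0.068419 eV.
Eᵢ/kT = 0, 4.0340.
Z = Σ e^(−Eᵢ/kT) = e^(−0) + e^(−4.0340) = 1.0000 + 0.017703 = 1.0177.
⟨E⟩ = 0.0048010 eV, ⟨E²⟩ = 0.0013251 eV².
C_V/k_B = (⟨E²⟩ − ⟨E⟩²)/(kT)² = (0.0013251 − 0.000023050)/0.0046812 = 0.278.

0.278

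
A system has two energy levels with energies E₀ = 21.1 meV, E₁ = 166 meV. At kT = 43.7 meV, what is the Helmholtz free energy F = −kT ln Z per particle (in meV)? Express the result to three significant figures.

19.5 meV

Eᵢ/kT = 0.48284, 3.7986.
Z = Σ e^(−Eᵢ/kT) = e^(−0.48284) + e^(−3.7986) = 0.61703 + 0.022402 = 0.63943.
F = −kT ln Z = −43.7 × ln(0.63943) = −43.7 × -0.44718 = 19.5 meV.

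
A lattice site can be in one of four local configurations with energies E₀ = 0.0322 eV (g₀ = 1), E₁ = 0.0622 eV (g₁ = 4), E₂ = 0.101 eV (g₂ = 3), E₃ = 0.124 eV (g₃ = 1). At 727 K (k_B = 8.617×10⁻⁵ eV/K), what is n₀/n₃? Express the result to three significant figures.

k_BT = 8.617×10⁻⁵ × 727 K = 0.062646 eV.
n₀/n₃ = (g₀/g₃) exp[−(E₀−E₃)/kT] = (1/1) × exp(−(-0.0918 eV)/(0.062646 eV)) = (1/1) × exp(1.4654) = 4.33.

4.33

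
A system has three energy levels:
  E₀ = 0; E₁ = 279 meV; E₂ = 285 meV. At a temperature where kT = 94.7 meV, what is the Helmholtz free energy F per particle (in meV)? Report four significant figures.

-9.186 meV

Eᵢ/kT = 0, 2.94615, 3.00950.
Z = Σ e^(−Eᵢ/kT) = e^(−0) + e^(−2.94615) + e^(−3.00950) = 1.00000 + 0.0525416 + 0.0493163 = 1.10186.
F = −kT ln Z = −94.7 × ln(1.10186) = −94.7 × 0.0969997 = -9.186 meV.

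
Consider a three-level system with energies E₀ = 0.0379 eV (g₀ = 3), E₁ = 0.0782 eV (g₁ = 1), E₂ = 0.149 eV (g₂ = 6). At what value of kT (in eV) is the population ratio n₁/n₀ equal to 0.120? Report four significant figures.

0.03945 eV

n₁/n₀ = (g₁/g₀) exp[−(E₁−E₀)/kT] = 0.120.
⇒ (E₁−E₀)/kT = ln((1/3)/0.120) = ln(2.77778) = 1.02165.
kT = 0.0403 eV / 1.02165 = 0.03945 eV.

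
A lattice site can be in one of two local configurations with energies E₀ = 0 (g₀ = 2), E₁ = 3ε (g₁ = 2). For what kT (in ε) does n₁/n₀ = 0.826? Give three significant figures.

n₁/n₀ = (g₁/g₀) exp[−(E₁−E₀)/kT] = 0.826.
⇒ (E₁−E₀)/kT = ln((2/2)/0.826) = ln(1.2107) = 0.19120.
kT = 3ε / 0.19120 = 15.7 ε.

15.7 ε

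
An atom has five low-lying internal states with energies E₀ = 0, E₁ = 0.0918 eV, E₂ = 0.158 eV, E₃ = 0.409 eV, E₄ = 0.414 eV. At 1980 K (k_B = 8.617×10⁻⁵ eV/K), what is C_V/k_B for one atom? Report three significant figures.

0.453

k_BT = 8.617×10⁻⁵ × 1980 K = 0.17062 eV.
Eᵢ/kT = 0, 0.53804, 0.92603, 2.3971, 2.4264.
Z = Σ e^(−Eᵢ/kT) = e^(−0) + e^(−0.53804) + e^(−0.92603) + e^(−2.3971) + e^(−2.4264) = 1.0000 + 0.58389 + 0.39612 + 0.090981 + 0.088354 = 2.1593.
⟨E⟩ = 0.087981 eV, ⟨E²⟩ = 0.020920 eV².
C_V/k_B = (⟨E²⟩ − ⟨E⟩²)/(kT)² = (0.020920 − 0.0077407)/0.029111 = 0.453.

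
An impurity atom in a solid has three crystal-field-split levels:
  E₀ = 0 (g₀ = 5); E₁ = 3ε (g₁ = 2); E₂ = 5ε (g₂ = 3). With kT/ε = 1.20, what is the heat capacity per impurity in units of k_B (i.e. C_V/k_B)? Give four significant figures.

Eᵢ/kT = 0, 2.50000, 4.16667.
Z = Σ gᵢe^(−Eᵢ/kT) = 5·e^(−0) + 2·e^(−2.50000) + 3·e^(−4.16667) = 5.00000 + 0.164170 + 0.0465114 = 5.21068.
⟨E⟩ = 0.139150 ε, ⟨E²⟩ = 0.506712 ε².
C_V/k_B = (⟨E²⟩ − ⟨E⟩²)/(kT)² = (0.506712 − 0.0193627)/1.44000 = 0.3384.

0.3384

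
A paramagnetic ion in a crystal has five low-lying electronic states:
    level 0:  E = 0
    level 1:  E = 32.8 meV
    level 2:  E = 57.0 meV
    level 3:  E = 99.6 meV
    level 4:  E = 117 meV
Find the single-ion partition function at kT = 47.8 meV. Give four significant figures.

Z = 2.018

Eᵢ/kT = 0, 0.686192, 1.19247, 2.08368, 2.44770.
Z = Σ e^(−Eᵢ/kT) = e^(−0) + e^(−0.686192) + e^(−1.19247) + e^(−2.08368) + e^(−2.44770) = 1.00000 + 0.503490 + 0.303471 + 0.124471 + 0.0864923 = 2.01792.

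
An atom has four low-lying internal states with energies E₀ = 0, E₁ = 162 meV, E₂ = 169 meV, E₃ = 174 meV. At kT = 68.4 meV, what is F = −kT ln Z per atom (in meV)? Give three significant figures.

-15.6 meV

Eᵢ/kT = 0, 2.3684, 2.4708, 2.5439.
Z = Σ e^(−Eᵢ/kT) = e^(−0) + e^(−2.3684) + e^(−2.4708) + e^(−2.5439) = 1.0000 + 0.093630 + 0.084517 + 0.078559 = 1.2567.
F = −kT ln Z = −68.4 × ln(1.2567) = −68.4 × 0.22849 = -15.6 meV.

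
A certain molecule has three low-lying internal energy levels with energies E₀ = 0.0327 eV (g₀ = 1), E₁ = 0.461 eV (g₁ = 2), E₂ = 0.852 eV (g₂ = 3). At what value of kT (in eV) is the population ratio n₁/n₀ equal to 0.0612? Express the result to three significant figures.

n₁/n₀ = (g₁/g₀) exp[−(E₁−E₀)/kT] = 0.0612.
⇒ (E₁−E₀)/kT = ln((2/1)/0.0612) = ln(32.680) = 3.4868.
kT = 0.4283 eV / 3.4868 = 0.123 eV.

0.123 eV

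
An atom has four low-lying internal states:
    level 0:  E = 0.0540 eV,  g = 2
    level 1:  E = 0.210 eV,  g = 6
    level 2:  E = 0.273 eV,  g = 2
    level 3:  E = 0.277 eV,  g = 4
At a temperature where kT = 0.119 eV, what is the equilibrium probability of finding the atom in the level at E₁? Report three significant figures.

Eᵢ/kT = 0.45378, 1.7647, 2.2941, 2.3277.
Z = Σ gᵢe^(−Eᵢ/kT) = 2·e^(−0.45378) + 6·e^(−1.7647) + 2·e^(−2.2941) + 4·e^(−2.3277) = 1.2704 + 1.0274 + 0.20170 + 0.39008 = 2.8896.
P₁ = g₁ e^(−E₁/kT) / Z = 1.0274/2.8896 = 0.356.

0.356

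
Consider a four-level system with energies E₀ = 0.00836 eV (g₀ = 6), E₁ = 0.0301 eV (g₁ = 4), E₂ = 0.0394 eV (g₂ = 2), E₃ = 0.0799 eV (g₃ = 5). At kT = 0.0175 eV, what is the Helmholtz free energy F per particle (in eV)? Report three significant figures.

Eᵢ/kT = 0.47771, 1.7200, 2.2514, 4.5657.
Z = Σ gᵢe^(−Eᵢ/kT) = 6·e^(−0.47771) + 4·e^(−1.7200) + 2·e^(−2.2514) + 5·e^(−4.5657) = 3.7212 + 0.71626 + 0.21050 + 0.052013 = 4.7000.
F = −kT ln Z = −0.0175 × ln(4.7000) = −0.0175 × 1.5476 = -0.0271 eV.

-0.0271 eV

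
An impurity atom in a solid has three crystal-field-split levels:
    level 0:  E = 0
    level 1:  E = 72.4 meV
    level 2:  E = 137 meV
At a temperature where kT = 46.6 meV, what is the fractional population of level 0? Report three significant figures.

Eᵢ/kT = 0, 1.5536, 2.9399.
Z = Σ e^(−Eᵢ/kT) = e^(−0) + e^(−1.5536) + e^(−2.9399) = 1.0000 + 0.21149 + 0.052871 = 1.2644.
P₀ = e^(−E₀/kT) / Z = 1.0000/1.2644 = 0.791.

0.791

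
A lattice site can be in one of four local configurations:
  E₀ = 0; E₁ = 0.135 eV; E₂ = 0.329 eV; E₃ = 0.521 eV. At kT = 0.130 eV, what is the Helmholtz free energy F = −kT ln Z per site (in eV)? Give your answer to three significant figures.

Eᵢ/kT = 0, 1.0385, 2.5308, 4.0077.
Z = Σ e^(−Eᵢ/kT) = e^(−0) + e^(−1.0385) + e^(−2.5308) + e^(−4.0077) = 1.0000 + 0.35399 + 0.079595 + 0.018175 = 1.4518.
F = −kT ln Z = −0.130 × ln(1.4518) = −0.130 × 0.37280 = -0.0485 eV.

-0.0485 eV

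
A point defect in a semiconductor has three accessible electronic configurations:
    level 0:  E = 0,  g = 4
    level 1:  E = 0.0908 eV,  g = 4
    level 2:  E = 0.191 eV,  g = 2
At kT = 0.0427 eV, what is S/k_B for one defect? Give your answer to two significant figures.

1.8

Eᵢ/kT = 0, 2.126, 4.473.
Z = Σ gᵢe^(−Eᵢ/kT) = 4·e^(−0) + 4·e^(−2.126) + 2·e^(−4.473) = 4.000 + 0.4773 + 0.02283 = 4.500.
⟨E⟩ = Σ EᵢPᵢ = 0.01060 eV.
S/k_B = ln Z + ⟨E⟩/kT = ln(4.500) + 0.01060/0.0427 = 1.504 + 0.2482 = 1.8.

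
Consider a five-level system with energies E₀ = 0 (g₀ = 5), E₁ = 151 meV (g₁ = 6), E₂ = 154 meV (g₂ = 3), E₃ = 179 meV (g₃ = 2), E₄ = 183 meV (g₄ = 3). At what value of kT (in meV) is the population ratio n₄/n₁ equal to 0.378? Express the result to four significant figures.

n₄/n₁ = (g₄/g₁) exp[−(E₄−E₁)/kT] = 0.378.
⇒ (E₄−E₁)/kT = ln((3/6)/0.378) = ln(1.32275) = 0.279713.
kT = 32 meV / 0.279713 = 114.4 meV.

114.4 meV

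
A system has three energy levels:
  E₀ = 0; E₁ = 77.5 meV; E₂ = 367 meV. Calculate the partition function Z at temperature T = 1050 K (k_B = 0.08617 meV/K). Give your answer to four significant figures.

k_BT = 0.08617 × 1050 K = 90.4785 meV.
Eᵢ/kT = 0, 0.856557, 4.05621.
Z = Σ e^(−Eᵢ/kT) = e^(−0) + e^(−0.856557) + e^(−4.05621) = 1.00000 + 0.424622 + 0.0173145 = 1.44194.

Z = 1.442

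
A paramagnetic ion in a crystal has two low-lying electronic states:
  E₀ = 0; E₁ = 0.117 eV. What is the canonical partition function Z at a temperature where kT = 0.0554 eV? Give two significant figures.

Z = 1.1

Eᵢ/kT = 0, 2.112.
Z = Σ e^(−Eᵢ/kT) = e^(−0) + e^(−2.112) = 1.000 + 0.1210 = 1.121.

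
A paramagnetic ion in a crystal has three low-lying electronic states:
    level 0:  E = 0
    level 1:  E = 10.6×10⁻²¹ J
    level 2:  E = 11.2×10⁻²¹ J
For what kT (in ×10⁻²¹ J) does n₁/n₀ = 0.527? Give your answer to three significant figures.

n₁/n₀ = exp[−(E₁−E₀)/kT] = 0.527.
⇒ (E₁−E₀)/kT = ln(1/0.527) = ln(1.8975) = 0.64054.
kT = 10.6 ×10⁻²¹ J / 0.64054 = 16.5 ×10⁻²¹ J.

16.5 ×10⁻²¹ J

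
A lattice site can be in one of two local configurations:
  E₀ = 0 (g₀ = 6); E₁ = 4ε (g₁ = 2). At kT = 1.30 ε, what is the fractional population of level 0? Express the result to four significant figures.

Eᵢ/kT = 0, 3.07692.
Z = Σ gᵢe^(−Eᵢ/kT) = 6·e^(−0) + 2·e^(−3.07692) = 6.00000 + 0.0922021 = 6.09220.
P₀ = g₀ e^(−E₀/kT) / Z = 6.00000/6.09220 = 0.9849.

0.9849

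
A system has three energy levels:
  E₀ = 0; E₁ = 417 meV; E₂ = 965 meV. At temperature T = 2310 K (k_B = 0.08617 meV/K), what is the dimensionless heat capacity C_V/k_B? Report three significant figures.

k_BT = 0.08617 × 2310 K = 199.05 meV.
Eᵢ/kT = 0, 2.0950, 4.8480.
Z = Σ e^(−Eᵢ/kT) = e^(−0) + e^(−2.0950) + e^(−4.8480) = 1.0000 + 0.12307 + 0.0078440 = 1.1309.
⟨E⟩ = 52.073 meV, ⟨E²⟩ = 25382 meV².
C_V/k_B = (⟨E²⟩ − ⟨E⟩²)/(kT)² = (25382 − 2711.6)/39621 = 0.572.

0.572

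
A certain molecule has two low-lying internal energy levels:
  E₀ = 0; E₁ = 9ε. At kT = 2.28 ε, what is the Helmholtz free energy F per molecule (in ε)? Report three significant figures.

Eᵢ/kT = 0, 3.9474.
Z = Σ e^(−Eᵢ/kT) = e^(−0) + e^(−3.9474) = 1.0000 + 0.019305 = 1.0193.
F = −kT ln Z = −2.28 × ln(1.0193) = −2.28 × 0.019116 = -0.0436 ε.

-0.0436 ε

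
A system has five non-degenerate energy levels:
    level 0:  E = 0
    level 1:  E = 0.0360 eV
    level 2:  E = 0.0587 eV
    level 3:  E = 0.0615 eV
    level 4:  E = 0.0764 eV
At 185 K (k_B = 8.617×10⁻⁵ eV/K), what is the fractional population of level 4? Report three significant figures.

k_BT = 8.617×10⁻⁵ × 185 K = 0.015941 eV.
Eᵢ/kT = 0, 2.2583, 3.6823, 3.8580, 4.7927.
Z = Σ e^(−Eᵢ/kT) = e^(−0) + e^(−2.2583) + e^(−3.6823) + e^(−3.8580) + e^(−4.7927) = 1.0000 + 0.10453 + 0.025165 + 0.021110 + 0.0082900 = 1.1591.
P₄ = e^(−E₄/kT) / Z = 0.0082900/1.1591 = 0.00715.

0.00715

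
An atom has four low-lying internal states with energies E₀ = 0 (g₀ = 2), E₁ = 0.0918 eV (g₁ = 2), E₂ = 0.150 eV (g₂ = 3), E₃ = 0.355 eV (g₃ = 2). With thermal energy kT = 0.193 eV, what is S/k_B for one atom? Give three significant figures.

Eᵢ/kT = 0, 0.47565, 0.77720, 1.8394.
Z = Σ gᵢe^(−Eᵢ/kT) = 2·e^(−0) + 2·e^(−0.47565) + 3·e^(−0.77720) + 2·e^(−1.8394) = 2.0000 + 1.2430 + 1.3791 + 0.31783 = 4.9399.
⟨E⟩ = Σ EᵢPᵢ = 0.087816 eV.
S/k_B = ln Z + ⟨E⟩/kT = ln(4.9399) + 0.087816/0.193 = 1.5973 + 0.45501 = 2.05.

2.05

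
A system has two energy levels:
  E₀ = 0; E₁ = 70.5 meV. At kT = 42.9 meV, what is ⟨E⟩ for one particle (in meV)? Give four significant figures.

11.42 meV

Eᵢ/kT = 0, 1.64336.
Z = Σ e^(−Eᵢ/kT) = e^(−0) + e^(−1.64336) = 1.00000 + 0.193329 = 1.19333.
⟨E⟩ = Σ Eᵢ e^(−Eᵢ/kT) / Z = (0·1.00000 + 70.5·0.193329) / 1.19333 = 11.42 meV.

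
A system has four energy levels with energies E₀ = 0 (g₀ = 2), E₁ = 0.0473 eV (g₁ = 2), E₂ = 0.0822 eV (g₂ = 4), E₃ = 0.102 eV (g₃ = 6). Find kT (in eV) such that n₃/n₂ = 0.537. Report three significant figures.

0.0193 eV

n₃/n₂ = (g₃/g₂) exp[−(E₃−E₂)/kT] = 0.537.
⇒ (E₃−E₂)/kT = ln((6/4)/0.537) = ln(2.7933) = 1.0272.
kT = 0.0198 eV / 1.0272 = 0.0193 eV.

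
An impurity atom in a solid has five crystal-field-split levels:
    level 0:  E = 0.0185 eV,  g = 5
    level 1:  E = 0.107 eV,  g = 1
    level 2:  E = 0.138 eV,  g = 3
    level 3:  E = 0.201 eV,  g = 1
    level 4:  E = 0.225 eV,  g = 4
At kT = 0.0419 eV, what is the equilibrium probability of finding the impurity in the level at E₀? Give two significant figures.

Eᵢ/kT = 0.4415, 2.554, 3.294, 4.797, 5.370.
Z = Σ gᵢe^(−Eᵢ/kT) = 5·e^(−0.4415) + 1·e^(−2.554) + 3·e^(−3.294) + 1·e^(−4.797) + 4·e^(−5.370) = 3.215 + 0.07777 + 0.1113 + 0.008254 + 0.01862 = 3.431.
P₀ = g₀ e^(−E₀/kT) / Z = 3.215/3.431 = 0.94.

0.94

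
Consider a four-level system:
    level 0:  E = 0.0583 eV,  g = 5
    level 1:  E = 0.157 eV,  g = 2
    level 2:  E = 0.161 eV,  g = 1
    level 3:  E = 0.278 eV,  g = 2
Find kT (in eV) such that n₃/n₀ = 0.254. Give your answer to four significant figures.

0.4838 eV

n₃/n₀ = (g₃/g₀) exp[−(E₃−E₀)/kT] = 0.254.
⇒ (E₃−E₀)/kT = ln((2/5)/0.254) = ln(1.57480) = 0.454128.
kT = 0.2197 eV / 0.454128 = 0.4838 eV.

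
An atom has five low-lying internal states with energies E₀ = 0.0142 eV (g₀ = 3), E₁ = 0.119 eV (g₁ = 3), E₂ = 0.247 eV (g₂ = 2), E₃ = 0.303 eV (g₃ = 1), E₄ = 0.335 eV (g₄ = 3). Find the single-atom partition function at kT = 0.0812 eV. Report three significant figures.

Z = 3.38

Eᵢ/kT = 0.17488, 1.4655, 3.0419, 3.7315, 4.1256.
Z = Σ gᵢe^(−Eᵢ/kT) = 3·e^(−0.17488) + 3·e^(−1.4655) + 2·e^(−3.0419) + 1·e^(−3.7315) + 3·e^(−4.1256) = 2.5187 + 0.69289 + 0.095488 + 0.023957 + 0.048461 = 3.3795.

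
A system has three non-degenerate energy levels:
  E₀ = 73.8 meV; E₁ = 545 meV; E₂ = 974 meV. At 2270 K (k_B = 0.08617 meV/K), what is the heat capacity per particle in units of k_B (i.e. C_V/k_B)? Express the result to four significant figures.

k_BT = 0.08617 × 2270 K = 195.606 meV.
Eᵢ/kT = 0.377289, 2.78621, 4.97940.
Z = Σ e^(−Eᵢ/kT) = e^(−0.377289) + e^(−2.78621) + e^(−4.97940) = 0.685718 + 0.0616544 + 0.00687819 = 0.754251.
⟨E⟩ = 120.526 meV, ⟨E²⟩ = 37882.3 meV².
C_V/k_B = (⟨E²⟩ − ⟨E⟩²)/(kT)² = (37882.3 − 14526.5)/38261.7 = 0.6104.

0.6104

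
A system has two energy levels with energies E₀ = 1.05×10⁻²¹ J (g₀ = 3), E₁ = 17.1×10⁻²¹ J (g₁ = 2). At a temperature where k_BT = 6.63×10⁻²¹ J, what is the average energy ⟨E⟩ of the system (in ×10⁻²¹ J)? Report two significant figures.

Eᵢ/kT = 0.1584, 2.579.
Z = Σ gᵢe^(−Eᵢ/kT) = 3·e^(−0.1584) + 2·e^(−2.579) = 2.561 + 0.1517 = 2.713.
⟨E⟩ = Σ Eᵢ gᵢe^(−Eᵢ/kT) / Z = (1.05·2.561 + 17.1·0.1517) / 2.713 = 1.9 ×10⁻²¹ J.

1.9 ×10⁻²¹ J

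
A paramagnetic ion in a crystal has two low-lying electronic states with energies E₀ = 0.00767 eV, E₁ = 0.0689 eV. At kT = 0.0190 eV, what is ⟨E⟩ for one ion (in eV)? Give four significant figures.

Eᵢ/kT = 0.403684, 3.62632.
Z = Σ e^(−Eᵢ/kT) = e^(−0.403684) + e^(−3.62632) = 0.667855 + 0.0266139 = 0.694469.
⟨E⟩ = Σ Eᵢ e^(−Eᵢ/kT) / Z = (0.00767·0.667855 + 0.0689·0.0266139) / 0.694469 = 0.01002 eV.

0.01002 eV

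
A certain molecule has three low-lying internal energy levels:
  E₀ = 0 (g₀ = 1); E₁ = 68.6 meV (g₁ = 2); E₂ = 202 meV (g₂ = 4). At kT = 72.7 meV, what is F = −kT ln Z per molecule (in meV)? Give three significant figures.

-51.4 meV

Eᵢ/kT = 0, 0.94360, 2.7785.
Z = Σ gᵢe^(−Eᵢ/kT) = 1·e^(−0) + 2·e^(−0.94360) + 4·e^(−2.7785) = 1.0000 + 0.77845 + 0.24853 = 2.0270.
F = −kT ln Z = −72.7 × ln(2.0270) = −72.7 × 0.70656 = -51.4 meV.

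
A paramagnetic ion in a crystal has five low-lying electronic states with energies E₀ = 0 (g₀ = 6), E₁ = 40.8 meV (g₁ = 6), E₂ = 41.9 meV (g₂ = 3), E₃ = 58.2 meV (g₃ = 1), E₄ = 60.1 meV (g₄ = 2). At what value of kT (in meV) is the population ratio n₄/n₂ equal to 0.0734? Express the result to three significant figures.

8.25 meV

n₄/n₂ = (g₄/g₂) exp[−(E₄−E₂)/kT] = 0.0734.
⇒ (E₄−E₂)/kT = ln((2/3)/0.0734) = ln(9.0827) = 2.2064.
kT = 18.2 meV / 2.2064 = 8.25 meV.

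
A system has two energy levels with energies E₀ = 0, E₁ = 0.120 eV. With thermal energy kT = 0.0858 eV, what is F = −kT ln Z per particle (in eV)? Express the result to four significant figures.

-0.01894 eV

Eᵢ/kT = 0, 1.39860.
Z = Σ e^(−Eᵢ/kT) = e^(−0) + e^(−1.39860) = 1.00000 + 0.246942 = 1.24694.
F = −kT ln Z = −0.0858 × ln(1.24694) = −0.0858 × 0.220693 = -0.01894 eV.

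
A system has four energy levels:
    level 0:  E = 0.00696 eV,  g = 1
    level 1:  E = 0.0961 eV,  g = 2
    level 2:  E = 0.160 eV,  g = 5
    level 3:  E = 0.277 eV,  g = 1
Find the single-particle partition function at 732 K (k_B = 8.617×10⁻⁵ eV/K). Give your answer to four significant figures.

k_BT = 8.617×10⁻⁵ × 732 K = 0.0630764 eV.
Eᵢ/kT = 0.110342, 1.52355, 2.53661, 4.39150.
Z = Σ gᵢe^(−Eᵢ/kT) = 1·e^(−0.110342) + 2·e^(−1.52355) + 5·e^(−2.53661) + 1·e^(−4.39150) = 0.895528 + 0.435874 + 0.395671 + 0.0123821 = 1.73946.

Z = 1.739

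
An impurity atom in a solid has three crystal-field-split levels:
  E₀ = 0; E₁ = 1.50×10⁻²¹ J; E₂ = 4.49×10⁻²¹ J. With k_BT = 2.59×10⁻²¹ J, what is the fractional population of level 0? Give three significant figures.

0.576

Eᵢ/kT = 0, 0.57915, 1.7336.
Z = Σ e^(−Eᵢ/kT) = e^(−0) + e^(−0.57915) + e^(−1.7336) = 1.0000 + 0.56037 + 0.17665 = 1.7370.
P₀ = e^(−E₀/kT) / Z = 1.0000/1.7370 = 0.576.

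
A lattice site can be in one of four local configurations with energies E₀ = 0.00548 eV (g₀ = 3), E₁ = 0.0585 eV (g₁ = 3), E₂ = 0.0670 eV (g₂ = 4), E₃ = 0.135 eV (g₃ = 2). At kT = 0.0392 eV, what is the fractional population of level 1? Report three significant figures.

0.166

Eᵢ/kT = 0.13980, 1.4923, 1.7092, 3.4439.
Z = Σ gᵢe^(−Eᵢ/kT) = 3·e^(−0.13980) + 3·e^(−1.4923) + 4·e^(−1.7092) + 2·e^(−3.4439) = 2.6086 + 0.67456 + 0.72404 + 0.063880 = 4.0711.
P₁ = g₁ e^(−E₁/kT) / Z = 0.67456/4.0711 = 0.166.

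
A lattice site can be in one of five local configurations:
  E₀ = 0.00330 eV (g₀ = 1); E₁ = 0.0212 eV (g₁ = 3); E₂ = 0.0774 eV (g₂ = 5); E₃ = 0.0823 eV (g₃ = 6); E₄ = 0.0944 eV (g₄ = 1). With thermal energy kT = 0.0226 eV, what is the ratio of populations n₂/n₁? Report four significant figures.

0.1386

n₂/n₁ = (g₂/g₁) exp[−(E₂−E₁)/kT] = (5/3) × exp(−(0.0562 eV)/(0.0226 eV)) = (5/3) × exp(-2.48673) = 0.1386.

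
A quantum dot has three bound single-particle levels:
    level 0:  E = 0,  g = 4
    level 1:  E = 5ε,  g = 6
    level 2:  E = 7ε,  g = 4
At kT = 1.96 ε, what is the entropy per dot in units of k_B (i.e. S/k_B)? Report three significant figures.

Eᵢ/kT = 0, 2.5510, 3.5714.
Z = Σ gᵢe^(−Eᵢ/kT) = 4·e^(−0) + 6·e^(−2.5510) + 4·e^(−3.5714) = 4.0000 + 0.46802 + 0.11247 = 4.5805.
⟨E⟩ = Σ EᵢPᵢ = 0.68276 ε.
S/k_B = ln Z + ⟨E⟩/kT = ln(4.5805) + 0.68276/1.96 = 1.5218 + 0.34835 = 1.87.

1.87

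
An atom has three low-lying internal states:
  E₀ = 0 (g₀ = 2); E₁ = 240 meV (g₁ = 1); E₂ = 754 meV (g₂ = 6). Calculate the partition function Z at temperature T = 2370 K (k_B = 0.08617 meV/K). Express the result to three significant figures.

Z = 2.46

k_BT = 0.08617 × 2370 K = 204.22 meV.
Eᵢ/kT = 0, 1.1752, 3.6921.
Z = Σ gᵢe^(−Eᵢ/kT) = 2·e^(−0) + 1·e^(−1.1752) + 6·e^(−3.6921) = 2.0000 + 0.30876 + 0.14952 = 2.4583.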